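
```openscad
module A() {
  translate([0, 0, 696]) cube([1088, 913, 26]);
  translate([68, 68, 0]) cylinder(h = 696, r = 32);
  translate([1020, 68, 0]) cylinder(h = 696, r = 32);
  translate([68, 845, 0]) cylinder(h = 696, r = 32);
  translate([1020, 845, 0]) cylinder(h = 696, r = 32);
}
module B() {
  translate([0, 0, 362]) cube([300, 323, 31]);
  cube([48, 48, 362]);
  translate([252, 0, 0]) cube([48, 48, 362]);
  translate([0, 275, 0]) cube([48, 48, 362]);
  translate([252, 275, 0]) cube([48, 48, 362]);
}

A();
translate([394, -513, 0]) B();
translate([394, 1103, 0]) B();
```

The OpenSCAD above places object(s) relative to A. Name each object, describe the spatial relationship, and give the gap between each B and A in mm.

Each stool's nearest face is 190 mm from the table's bounding box.

A is a table. B is a stool. Two stools sit around the table at the −y, +y sides. The gap between each stool and the table is 190 mm.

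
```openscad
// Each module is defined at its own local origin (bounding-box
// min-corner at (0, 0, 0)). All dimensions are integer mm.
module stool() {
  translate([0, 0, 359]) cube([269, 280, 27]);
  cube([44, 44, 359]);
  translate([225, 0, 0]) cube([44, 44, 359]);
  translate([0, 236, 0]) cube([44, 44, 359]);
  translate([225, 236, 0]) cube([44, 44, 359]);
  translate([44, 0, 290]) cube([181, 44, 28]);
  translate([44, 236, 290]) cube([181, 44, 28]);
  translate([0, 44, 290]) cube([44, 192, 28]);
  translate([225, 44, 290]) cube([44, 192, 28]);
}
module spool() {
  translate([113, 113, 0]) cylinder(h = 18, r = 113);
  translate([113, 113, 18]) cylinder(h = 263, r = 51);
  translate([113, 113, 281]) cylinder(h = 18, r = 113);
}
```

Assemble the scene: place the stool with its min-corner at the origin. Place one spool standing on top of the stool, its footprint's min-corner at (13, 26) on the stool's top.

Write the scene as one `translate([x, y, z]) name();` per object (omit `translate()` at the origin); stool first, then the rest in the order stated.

stool();
translate([13, 26, 386]) spool();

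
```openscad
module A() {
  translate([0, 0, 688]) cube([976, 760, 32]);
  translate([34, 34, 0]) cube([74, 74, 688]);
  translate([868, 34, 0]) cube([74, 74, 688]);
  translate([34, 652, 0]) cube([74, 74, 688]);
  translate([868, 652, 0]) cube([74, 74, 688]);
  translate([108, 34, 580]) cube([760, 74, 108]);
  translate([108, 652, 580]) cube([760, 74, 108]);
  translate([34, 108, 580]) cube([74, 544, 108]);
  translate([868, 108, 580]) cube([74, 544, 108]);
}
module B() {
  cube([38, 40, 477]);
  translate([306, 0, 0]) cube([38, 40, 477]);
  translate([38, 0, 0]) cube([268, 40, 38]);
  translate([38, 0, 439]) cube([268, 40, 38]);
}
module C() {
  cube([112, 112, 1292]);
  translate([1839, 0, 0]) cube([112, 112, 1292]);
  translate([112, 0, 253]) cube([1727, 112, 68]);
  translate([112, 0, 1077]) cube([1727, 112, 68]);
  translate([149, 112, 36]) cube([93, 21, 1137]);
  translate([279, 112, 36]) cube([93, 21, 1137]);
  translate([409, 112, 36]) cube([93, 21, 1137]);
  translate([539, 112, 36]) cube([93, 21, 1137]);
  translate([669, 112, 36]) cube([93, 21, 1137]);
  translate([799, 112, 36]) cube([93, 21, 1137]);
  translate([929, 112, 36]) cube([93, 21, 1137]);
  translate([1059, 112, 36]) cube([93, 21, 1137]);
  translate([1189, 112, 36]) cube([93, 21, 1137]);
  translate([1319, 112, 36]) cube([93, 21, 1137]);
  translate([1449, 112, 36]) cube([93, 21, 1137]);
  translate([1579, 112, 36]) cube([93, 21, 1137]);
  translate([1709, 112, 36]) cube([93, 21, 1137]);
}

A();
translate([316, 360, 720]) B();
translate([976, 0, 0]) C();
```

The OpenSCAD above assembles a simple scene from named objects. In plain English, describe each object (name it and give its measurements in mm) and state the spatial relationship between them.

A is a table with a 976×760 mm rectangular top, 32 mm thick, top surface at z = 720 mm, supported by four 74×74 mm square legs, each inset 34 mm from the nearest pair of top edges, running from the floor. Four apron rails, 74 mm thick and 108 mm tall, run between adjacent legs with their top edges flush with the underside of the top and their outer faces flush with the legs' outer faces.

B is a rectangular picture frame lying in the x–z plane (depth along y). The opening is 268 mm wide (x) by 401 mm tall (z), surrounded by a border 38 mm wide on all four sides. The frame is 40 mm deep and is made of two full-height vertical stiles with two horizontal rails fitted between them.

C is a fence section. Two 112×112 mm posts, 1292 mm tall, stand on the floor with a clear span of 1727 mm between their inner faces. Two horizontal rails of 112×68 mm section span the gap between the posts with their undersides at z = 253 mm and z = 1077 mm, flush with the posts' −y face. 13 pickets, each 93 mm wide, 21 mm thick and 1137 mm tall, are fixed to the +y face of the rails with their bottoms at z = 36 mm, evenly spaced across the span with equal gaps (rounded down to the nearest mm) at the −x end and between each pair — any rounding remainder accumulates at the +x end.

The picture frame is on top of the table, centred. The fence section is against the table's +x side, with their −y faces flush.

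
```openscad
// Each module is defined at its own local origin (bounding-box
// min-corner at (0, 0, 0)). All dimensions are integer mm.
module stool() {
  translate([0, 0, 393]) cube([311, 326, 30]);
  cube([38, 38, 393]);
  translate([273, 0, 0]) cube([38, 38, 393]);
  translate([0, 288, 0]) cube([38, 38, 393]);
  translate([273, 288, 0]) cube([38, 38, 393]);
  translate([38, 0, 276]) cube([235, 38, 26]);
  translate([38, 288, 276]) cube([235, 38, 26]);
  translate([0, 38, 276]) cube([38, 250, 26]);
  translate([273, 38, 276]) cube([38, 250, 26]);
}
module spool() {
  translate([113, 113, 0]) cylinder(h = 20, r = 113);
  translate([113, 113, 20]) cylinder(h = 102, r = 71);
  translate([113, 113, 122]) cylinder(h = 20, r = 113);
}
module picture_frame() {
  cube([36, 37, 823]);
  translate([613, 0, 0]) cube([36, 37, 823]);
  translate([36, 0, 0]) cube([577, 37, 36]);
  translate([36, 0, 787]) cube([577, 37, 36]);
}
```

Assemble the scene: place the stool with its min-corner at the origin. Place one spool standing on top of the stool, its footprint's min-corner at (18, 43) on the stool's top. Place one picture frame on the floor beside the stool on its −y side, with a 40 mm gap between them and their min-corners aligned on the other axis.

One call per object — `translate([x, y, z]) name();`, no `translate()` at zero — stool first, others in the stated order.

stool();
translate([18, 43, 423]) spool();
translate([0, -77, 0]) picture_frame();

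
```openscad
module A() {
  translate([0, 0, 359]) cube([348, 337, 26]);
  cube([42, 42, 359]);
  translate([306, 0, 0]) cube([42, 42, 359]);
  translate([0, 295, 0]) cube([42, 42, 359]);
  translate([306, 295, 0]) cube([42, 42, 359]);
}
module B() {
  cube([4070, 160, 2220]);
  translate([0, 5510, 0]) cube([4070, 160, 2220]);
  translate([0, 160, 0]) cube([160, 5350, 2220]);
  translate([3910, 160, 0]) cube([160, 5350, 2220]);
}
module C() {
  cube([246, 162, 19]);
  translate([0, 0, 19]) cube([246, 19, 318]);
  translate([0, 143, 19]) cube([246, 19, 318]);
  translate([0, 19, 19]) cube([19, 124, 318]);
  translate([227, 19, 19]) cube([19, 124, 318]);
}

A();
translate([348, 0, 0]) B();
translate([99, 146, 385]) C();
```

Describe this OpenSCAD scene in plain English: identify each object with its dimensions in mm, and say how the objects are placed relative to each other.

A is a four-legged stool. The seat is a 348×337×26 mm slab whose top surface is at z = 385 mm; four square legs, each 42×42 mm in cross-section, run from the floor (z = 0) to the underside of the seat, each flush with a corner of the seat.

B is the wall frame of a small rectangular building: four walls, each 2220 mm tall and 160 mm thick, enclosing a footprint 4070 mm (x) by 5670 mm (y) outside-to-outside, with no floor or roof. The front and back walls (the −y and +y sides) span the full width; the two side walls fit between them.

C is an open storage box with external size 246×162×337 mm and wall thickness 19 mm (the base is also 19 mm thick). The base covers the whole footprint; the four walls stand on the base, with the y-facing walls full-width and the x-facing walls fitting between their inner faces.

The house frame is against the stool's +x side, with their −y faces flush. The open box is on top of the stool.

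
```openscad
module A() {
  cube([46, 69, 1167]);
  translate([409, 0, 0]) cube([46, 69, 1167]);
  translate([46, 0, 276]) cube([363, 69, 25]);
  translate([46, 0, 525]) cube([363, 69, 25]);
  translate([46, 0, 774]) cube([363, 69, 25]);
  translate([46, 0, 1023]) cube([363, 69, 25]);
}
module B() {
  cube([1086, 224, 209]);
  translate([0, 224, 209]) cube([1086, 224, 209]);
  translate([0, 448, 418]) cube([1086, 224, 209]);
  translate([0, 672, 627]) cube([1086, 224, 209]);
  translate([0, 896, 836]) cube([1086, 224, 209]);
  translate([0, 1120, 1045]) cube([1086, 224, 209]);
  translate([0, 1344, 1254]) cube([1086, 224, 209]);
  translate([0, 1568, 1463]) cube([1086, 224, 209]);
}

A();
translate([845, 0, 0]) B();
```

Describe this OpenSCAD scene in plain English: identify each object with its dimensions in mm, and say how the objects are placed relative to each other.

A is a wooden ladder with two side rails of 46×69 mm section and 1167 mm height, set 455 mm apart overall. Between them run 4 rectangular rungs (69 mm deep, 25 mm thick), front faces flush with the rails' −y face. The bottom of the first rung is 276 mm above the floor and each subsequent rung is 249 mm higher than the one below.

B is a straight staircase of 8 solid steps. Each step is 1086 mm wide (x), 224 mm deep (y, the going) and 209 mm tall (the rise). The first step rests on the floor; each subsequent step sits one going further in +y and one rise higher in +z, directly behind and above the previous step with no overlap.

The staircase is on the floor beside the ladder on its +x side.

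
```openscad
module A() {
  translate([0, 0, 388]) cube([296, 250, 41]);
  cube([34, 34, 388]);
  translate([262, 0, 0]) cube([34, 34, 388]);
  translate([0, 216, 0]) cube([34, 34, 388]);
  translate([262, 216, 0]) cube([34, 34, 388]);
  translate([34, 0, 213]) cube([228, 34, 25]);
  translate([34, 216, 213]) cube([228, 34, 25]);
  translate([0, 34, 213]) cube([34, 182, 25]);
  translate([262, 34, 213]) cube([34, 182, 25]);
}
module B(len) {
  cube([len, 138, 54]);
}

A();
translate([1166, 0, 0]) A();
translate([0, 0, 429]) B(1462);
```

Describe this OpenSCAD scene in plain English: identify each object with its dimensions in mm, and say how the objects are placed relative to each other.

A is a four-legged stool. The seat is 296×250 mm, 41 mm thick, top at z = 429 mm. It stands on four square legs, each 34×34 mm in cross-section, from z = 0 to the seat underside, each flush with a corner of the seat. Four stretchers, 34 mm wide and 25 mm tall, connect adjacent legs with their undersides at z = 213 mm, each running between the inner faces of the legs it joins and aligned with the legs' outer faces on the other axis.

B is a rectangular beam 1462 mm long (x), 138 mm deep (y), 54 mm thick (z).

The beam spans the tops of two stools placed 870 mm apart, resting at z = 429 mm.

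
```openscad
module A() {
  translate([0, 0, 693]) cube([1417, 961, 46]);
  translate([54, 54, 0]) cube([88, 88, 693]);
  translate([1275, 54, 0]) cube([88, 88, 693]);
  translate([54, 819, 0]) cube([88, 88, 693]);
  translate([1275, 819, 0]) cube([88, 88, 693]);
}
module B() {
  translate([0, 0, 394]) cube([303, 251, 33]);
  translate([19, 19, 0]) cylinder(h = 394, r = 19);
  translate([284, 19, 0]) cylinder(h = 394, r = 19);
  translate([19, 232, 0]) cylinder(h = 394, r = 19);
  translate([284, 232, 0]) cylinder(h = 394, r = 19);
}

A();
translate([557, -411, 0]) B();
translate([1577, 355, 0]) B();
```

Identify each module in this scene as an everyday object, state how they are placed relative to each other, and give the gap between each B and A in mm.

A is a table. B is a stool. Two stools sit around the table at the −y, +x sides. The gap between each stool and the table is 160 mm.

Each stool's nearest face is 160 mm from the table's bounding box.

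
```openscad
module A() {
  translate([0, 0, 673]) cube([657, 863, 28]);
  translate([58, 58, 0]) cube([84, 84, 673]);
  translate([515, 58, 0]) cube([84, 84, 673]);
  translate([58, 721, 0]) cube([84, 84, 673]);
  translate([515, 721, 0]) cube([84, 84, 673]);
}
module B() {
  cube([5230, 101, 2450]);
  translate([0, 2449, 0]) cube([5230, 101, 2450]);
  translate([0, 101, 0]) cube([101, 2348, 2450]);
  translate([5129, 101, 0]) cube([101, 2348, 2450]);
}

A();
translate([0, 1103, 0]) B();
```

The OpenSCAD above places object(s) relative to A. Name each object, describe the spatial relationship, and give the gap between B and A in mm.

The house frame's nearest face is 240 mm from the table's +y face.

A is a table. B is a house frame. The house frame is on the floor beside the table on its +y side. The gap between the house frame and the table is 240 mm.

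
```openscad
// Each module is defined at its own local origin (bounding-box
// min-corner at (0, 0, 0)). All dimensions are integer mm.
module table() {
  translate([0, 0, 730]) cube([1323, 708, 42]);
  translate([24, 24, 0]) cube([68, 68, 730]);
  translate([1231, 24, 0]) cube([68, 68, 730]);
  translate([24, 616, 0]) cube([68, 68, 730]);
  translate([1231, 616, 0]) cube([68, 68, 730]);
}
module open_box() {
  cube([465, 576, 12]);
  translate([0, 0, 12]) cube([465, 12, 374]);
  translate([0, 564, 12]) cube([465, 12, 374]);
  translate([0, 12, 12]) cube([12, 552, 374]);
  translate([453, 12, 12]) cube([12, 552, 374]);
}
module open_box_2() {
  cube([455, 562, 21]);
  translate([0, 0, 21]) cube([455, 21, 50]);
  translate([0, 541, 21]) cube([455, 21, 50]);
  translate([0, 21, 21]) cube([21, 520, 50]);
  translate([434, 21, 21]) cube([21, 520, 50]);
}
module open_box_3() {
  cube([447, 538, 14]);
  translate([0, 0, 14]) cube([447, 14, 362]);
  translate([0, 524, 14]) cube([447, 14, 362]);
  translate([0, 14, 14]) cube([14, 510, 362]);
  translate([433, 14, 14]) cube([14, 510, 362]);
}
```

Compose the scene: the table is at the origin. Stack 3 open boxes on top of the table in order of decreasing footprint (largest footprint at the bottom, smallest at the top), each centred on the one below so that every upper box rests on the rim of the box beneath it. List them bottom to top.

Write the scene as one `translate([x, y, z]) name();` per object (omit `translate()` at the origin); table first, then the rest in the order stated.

table();
translate([429, 66, 772]) open_box();
translate([434, 73, 1158]) open_box_2();
translate([438, 85, 1229]) open_box_3();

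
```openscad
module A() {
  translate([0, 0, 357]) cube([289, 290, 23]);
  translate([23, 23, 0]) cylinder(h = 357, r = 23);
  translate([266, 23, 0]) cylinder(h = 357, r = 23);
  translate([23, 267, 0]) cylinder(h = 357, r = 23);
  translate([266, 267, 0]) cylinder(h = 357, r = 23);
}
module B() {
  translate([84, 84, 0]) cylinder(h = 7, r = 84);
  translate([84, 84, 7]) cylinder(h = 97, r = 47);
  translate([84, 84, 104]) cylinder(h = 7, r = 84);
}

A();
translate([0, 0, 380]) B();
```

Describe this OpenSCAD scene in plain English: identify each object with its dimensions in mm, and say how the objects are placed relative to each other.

A is a simple wooden stool: a rectangular seat 289 mm (x) by 290 mm (y), 23 mm thick, top face at z = 380 mm, on four round legs, each 46 mm in diameter. The legs rest on z = 0, each leg's axis is inset half a diameter from the nearest pair of seat edges (so the leg's bounding box is flush with the corner).

B is a spool: two coaxial disc flanges of radius 84 mm and thickness 7 mm, joined by a core cylinder of radius 47 mm and height 97 mm. The lower flange rests on z = 0 and the three cylinders share a vertical axis.

The spool is on top of the stool.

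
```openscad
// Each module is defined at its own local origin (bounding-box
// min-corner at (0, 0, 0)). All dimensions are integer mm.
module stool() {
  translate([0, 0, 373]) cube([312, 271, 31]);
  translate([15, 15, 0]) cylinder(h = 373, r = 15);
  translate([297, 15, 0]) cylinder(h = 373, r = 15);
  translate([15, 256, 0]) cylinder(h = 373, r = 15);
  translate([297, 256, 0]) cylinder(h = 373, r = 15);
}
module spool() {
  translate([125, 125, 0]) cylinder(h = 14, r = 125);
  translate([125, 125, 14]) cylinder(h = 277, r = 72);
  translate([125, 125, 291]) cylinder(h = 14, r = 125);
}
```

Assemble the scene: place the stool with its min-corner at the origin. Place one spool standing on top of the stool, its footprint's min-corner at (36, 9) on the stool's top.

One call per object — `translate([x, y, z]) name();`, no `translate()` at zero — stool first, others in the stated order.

stool();
translate([36, 9, 404]) spool();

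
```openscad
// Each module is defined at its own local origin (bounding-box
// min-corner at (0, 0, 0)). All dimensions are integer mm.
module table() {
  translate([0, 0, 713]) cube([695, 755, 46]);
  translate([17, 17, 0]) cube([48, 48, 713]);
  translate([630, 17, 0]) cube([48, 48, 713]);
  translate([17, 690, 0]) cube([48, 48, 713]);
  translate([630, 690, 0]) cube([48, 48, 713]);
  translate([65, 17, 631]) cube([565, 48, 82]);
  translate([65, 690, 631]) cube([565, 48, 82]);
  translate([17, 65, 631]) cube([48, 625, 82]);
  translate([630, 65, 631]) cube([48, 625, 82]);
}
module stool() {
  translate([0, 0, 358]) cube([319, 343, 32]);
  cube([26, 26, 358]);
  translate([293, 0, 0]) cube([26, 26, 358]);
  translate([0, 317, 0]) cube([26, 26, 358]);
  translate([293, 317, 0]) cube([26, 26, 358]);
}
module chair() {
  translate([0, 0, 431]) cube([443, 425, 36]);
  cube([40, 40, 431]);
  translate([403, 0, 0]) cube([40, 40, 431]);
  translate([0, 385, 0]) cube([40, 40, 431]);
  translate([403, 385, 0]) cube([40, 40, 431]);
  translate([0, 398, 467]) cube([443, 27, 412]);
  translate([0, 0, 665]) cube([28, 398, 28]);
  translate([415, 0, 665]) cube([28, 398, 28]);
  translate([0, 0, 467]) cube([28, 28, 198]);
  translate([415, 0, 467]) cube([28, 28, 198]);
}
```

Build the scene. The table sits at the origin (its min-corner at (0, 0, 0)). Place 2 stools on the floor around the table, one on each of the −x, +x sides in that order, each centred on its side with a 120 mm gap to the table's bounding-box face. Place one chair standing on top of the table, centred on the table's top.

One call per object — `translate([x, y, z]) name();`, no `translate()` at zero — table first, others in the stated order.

table();
translate([-439, 206, 0]) stool();
translate([815, 206, 0]) stool();
translate([126, 165, 759]) chair();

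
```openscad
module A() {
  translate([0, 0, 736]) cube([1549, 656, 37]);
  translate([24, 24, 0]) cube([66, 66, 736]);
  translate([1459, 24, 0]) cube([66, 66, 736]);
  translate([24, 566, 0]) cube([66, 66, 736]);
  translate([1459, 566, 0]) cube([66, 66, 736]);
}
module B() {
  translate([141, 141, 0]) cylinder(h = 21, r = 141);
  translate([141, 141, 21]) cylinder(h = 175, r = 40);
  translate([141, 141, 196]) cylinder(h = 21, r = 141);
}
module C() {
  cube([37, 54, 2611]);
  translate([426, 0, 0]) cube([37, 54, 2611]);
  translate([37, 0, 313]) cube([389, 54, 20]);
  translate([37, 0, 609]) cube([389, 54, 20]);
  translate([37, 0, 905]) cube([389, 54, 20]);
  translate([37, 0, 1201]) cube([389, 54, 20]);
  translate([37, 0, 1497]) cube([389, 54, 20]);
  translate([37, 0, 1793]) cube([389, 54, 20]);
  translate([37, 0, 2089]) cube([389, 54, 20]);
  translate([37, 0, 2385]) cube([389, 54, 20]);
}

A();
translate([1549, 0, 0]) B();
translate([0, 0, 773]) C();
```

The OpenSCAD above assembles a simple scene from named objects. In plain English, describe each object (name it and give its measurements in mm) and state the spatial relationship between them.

A is a table: top 1549 mm (x) × 656 mm (y), 37 mm thick, upper face at z = 773 mm, on four 66×66 mm square legs, each inset 24 mm from the nearest pair of top edges, running from z = 0 to the bottom of the top.

B is a spool: two coaxial disc flanges of radius 141 mm and thickness 21 mm, joined by a core cylinder of radius 40 mm and height 175 mm. The lower flange rests on z = 0 and the three cylinders share a vertical axis.

C is a straight ladder. Two 37×54 mm vertical rails, 2611 mm tall, stand 463 mm apart (outside-to-outside) with their front faces coplanar on the −y side. 8 rungs, each 54 mm deep and 20 mm tall, span between the inner faces of the rails, front faces flush with the rails. The lowest rung's underside is at z = 313 mm and rungs are spaced 296 mm apart (underside to underside).

The spool is against the table's +x side, with their −y faces flush. The ladder is on top of the table.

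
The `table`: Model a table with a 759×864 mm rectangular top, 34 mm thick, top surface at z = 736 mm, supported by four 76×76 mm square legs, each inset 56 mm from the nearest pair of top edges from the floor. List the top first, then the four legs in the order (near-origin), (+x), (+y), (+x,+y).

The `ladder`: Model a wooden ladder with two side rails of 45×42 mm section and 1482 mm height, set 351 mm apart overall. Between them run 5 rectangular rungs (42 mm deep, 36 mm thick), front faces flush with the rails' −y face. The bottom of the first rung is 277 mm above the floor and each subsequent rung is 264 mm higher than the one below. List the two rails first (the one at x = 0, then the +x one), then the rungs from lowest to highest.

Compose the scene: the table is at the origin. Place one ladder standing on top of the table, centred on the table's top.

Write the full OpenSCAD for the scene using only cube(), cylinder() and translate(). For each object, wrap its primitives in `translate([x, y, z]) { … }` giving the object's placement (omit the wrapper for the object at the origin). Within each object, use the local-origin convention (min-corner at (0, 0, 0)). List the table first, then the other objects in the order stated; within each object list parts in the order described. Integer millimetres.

translate([0, 0, 702]) cube([759, 864, 34]);
translate([56, 56, 0]) cube([76, 76, 702]);
translate([627, 56, 0]) cube([76, 76, 702]);
translate([56, 732, 0]) cube([76, 76, 702]);
translate([627, 732, 0]) cube([76, 76, 702]);
translate([204, 411, 736]) {
  cube([45, 42, 1482]);
  translate([306, 0, 0]) cube([45, 42, 1482]);
  translate([45, 0, 277]) cube([261, 42, 36]);
  translate([45, 0, 541]) cube([261, 42, 36]);
  translate([45, 0, 805]) cube([261, 42, 36]);
  translate([45, 0, 1069]) cube([261, 42, 36]);
  translate([45, 0, 1333]) cube([261, 42, 36]);
}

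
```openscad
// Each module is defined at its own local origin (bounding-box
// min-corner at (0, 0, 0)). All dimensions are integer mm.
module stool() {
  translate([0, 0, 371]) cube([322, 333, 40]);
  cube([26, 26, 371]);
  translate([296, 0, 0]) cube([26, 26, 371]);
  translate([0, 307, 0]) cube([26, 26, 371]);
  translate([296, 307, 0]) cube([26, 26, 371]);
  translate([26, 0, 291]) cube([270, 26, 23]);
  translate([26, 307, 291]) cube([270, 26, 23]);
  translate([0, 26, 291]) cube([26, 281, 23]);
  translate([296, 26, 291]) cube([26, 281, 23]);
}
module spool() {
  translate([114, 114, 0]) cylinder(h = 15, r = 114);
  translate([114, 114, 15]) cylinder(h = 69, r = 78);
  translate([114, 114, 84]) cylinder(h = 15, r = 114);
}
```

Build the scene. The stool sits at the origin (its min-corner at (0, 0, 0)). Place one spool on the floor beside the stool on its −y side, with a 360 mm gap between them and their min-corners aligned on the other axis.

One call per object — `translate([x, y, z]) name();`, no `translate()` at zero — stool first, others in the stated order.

stool();
translate([0, -588, 0]) spool();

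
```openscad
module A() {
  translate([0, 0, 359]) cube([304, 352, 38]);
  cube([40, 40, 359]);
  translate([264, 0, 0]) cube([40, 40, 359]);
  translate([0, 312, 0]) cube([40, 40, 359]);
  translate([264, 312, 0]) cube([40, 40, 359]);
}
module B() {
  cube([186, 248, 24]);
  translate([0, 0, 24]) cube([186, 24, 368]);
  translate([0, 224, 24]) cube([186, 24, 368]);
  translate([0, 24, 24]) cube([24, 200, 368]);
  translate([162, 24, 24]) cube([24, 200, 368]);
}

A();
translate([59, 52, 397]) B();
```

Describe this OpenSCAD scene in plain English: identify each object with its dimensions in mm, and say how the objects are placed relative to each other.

A is a four-legged stool. The seat is 304×352 mm, 38 mm thick, top at z = 397 mm. It stands on four square legs, each 40×40 mm in cross-section, from z = 0 to the seat underside, each flush with a corner of the seat.

B is an open storage box with external size 186×248×392 mm and wall thickness 24 mm (the base is also 24 mm thick). The base covers the whole footprint; the four walls stand on the base, with the y-facing walls full-width and the x-facing walls fitting between their inner faces.

The open box is on top of the stool, centred.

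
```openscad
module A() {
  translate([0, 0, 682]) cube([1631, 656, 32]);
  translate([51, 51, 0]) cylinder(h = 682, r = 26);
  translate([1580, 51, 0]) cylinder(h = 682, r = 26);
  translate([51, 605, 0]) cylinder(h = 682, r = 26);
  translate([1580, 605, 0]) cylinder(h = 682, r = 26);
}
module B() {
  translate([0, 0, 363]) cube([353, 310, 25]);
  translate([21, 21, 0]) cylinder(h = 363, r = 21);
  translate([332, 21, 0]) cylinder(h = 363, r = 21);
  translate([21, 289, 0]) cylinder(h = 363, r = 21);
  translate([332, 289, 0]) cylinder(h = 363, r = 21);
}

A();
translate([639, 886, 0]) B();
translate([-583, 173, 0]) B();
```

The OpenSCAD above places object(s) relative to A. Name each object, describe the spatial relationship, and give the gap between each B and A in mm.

A is a table. B is a stool. Two stools sit around the table at the +y, −x sides. The gap between each stool and the table is 230 mm.

Each stool's nearest face is 230 mm from the table's bounding box.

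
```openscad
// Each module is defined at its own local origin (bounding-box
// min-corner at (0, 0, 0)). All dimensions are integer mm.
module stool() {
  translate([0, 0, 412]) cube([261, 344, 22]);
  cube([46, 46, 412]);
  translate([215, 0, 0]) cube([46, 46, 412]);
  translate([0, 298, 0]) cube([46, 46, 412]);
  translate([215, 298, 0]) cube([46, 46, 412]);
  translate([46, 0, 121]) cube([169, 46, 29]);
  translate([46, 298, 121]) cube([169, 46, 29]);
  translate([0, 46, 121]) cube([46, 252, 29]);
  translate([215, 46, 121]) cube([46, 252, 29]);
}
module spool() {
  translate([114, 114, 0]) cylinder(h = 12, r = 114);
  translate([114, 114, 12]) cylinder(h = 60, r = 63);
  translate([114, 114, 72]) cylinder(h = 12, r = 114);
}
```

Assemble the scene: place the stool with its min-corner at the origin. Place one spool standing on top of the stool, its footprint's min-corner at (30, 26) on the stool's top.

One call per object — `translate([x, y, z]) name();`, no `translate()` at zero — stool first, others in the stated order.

stool();
translate([30, 26, 434]) spool();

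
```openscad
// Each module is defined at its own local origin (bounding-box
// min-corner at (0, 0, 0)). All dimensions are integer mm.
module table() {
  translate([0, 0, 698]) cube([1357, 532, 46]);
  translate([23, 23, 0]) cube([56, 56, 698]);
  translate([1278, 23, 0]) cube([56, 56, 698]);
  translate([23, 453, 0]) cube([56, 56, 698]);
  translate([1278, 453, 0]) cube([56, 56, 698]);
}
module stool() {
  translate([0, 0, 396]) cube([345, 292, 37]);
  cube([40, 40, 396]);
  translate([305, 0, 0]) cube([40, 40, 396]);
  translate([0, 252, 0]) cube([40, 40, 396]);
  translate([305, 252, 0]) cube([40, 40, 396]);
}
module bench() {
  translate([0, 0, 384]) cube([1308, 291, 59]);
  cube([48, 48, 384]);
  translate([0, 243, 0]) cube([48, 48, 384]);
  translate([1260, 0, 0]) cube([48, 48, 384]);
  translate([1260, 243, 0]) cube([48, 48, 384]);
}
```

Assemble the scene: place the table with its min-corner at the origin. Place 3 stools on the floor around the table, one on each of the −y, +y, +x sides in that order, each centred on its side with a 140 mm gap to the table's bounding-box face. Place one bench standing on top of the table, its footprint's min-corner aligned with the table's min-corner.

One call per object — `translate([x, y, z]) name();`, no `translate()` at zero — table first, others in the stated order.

table();
translate([506, -432, 0]) stool();
translate([506, 672, 0]) stool();
translate([1497, 120, 0]) stool();
translate([0, 0, 744]) bench();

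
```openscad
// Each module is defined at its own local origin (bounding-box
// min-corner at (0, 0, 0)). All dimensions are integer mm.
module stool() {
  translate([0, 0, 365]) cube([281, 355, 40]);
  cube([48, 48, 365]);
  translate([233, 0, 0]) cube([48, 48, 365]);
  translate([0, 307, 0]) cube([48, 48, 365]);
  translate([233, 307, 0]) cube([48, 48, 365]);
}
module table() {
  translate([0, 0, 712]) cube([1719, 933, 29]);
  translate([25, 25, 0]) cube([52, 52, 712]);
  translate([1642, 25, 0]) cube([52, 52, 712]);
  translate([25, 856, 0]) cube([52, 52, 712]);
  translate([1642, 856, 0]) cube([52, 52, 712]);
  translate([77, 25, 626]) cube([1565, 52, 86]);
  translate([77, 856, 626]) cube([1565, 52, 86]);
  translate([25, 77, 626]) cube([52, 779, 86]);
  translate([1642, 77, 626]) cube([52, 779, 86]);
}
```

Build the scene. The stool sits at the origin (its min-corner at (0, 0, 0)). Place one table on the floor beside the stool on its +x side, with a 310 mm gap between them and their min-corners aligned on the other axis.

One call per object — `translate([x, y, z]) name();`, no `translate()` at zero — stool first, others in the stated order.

stool();
translate([591, 0, 0]) table();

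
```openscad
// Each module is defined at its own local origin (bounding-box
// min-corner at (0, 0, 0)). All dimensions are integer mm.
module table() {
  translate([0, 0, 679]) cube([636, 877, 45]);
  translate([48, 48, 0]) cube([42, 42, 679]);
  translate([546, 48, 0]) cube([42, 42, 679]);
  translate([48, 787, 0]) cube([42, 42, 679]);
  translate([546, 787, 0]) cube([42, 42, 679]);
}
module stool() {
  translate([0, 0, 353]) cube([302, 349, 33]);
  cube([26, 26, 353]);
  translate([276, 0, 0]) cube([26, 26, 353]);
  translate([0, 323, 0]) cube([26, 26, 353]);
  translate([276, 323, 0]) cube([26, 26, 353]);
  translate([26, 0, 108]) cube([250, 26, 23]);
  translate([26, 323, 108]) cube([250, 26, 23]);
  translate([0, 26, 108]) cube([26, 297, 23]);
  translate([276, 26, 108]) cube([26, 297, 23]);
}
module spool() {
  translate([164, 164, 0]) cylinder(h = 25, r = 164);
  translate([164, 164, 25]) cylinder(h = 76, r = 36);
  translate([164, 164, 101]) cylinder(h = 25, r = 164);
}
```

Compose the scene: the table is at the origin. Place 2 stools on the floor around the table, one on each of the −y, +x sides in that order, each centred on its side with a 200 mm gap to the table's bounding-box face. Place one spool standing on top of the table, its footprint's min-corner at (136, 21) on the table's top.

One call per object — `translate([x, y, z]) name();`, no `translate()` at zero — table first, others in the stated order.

table();
translate([167, -549, 0]) stool();
translate([836, 264, 0]) stool();
translate([136, 21, 724]) spool();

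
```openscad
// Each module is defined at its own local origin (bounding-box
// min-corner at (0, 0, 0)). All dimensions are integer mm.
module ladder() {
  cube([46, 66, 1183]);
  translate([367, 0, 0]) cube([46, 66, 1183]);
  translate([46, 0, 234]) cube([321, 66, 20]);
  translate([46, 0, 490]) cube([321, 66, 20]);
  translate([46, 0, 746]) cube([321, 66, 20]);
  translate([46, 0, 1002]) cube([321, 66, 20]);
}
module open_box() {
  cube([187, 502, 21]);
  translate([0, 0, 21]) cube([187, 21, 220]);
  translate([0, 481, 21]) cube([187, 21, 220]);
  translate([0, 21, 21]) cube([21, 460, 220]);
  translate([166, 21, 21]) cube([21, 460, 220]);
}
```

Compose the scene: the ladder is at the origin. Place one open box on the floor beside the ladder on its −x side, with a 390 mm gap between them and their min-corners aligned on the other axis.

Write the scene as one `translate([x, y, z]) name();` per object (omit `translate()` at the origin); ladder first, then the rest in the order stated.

ladder();
translate([-577, 0, 0]) open_box();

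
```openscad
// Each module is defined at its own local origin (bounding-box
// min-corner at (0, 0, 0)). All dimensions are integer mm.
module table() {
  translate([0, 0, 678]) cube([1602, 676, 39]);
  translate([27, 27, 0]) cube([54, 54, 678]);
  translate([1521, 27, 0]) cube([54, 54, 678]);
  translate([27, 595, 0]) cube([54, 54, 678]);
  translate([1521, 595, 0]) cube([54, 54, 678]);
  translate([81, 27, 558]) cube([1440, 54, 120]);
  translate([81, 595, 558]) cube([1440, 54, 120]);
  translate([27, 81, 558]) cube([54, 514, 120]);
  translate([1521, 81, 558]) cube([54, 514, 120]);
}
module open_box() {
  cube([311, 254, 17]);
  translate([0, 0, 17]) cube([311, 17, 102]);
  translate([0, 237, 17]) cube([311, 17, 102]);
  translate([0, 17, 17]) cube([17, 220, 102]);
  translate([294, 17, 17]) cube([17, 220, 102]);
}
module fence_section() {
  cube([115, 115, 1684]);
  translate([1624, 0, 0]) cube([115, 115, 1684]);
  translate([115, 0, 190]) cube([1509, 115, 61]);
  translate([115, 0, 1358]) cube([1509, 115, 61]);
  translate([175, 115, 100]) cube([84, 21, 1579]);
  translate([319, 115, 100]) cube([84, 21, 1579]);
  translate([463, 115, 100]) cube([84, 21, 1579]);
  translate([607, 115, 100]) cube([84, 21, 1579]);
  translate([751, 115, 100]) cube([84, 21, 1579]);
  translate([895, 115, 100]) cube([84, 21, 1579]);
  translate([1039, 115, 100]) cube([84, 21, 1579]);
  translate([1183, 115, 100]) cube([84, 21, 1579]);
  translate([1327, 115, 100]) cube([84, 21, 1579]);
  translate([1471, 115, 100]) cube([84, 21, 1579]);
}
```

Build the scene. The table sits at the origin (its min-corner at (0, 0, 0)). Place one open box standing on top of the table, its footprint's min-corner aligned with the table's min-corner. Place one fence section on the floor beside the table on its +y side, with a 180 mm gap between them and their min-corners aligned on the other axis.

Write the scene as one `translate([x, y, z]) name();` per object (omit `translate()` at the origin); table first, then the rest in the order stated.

table();
translate([0, 0, 717]) open_box();
translate([0, 856, 0]) fence_section();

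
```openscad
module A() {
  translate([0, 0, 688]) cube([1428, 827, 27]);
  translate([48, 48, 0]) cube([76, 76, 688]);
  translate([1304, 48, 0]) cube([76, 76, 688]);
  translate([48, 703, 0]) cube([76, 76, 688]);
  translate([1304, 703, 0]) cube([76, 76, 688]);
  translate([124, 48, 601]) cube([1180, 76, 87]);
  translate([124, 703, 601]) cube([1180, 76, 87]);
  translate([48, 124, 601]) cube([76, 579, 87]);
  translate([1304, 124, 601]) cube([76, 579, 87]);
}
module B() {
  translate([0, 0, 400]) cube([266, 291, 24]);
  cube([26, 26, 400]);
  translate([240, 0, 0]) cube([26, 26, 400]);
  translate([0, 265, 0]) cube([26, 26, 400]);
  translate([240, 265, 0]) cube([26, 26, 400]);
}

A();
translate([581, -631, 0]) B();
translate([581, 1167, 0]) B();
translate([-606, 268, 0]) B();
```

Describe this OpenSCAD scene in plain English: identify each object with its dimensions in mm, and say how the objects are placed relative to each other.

A is a rectangular dining table. The top is 1428×827×27 mm with its upper surface at z = 715 mm. It stands on four 76×76 mm square legs, each inset 48 mm from the nearest pair of top edges, running from the floor to the underside of the top. Four apron rails, 76 mm thick and 87 mm tall, run between adjacent legs with their top edges flush with the underside of the top and their outer faces flush with the legs' outer faces.

B is a four-legged stool. The seat is 266×291 mm, 24 mm thick, top at z = 424 mm. It stands on four square legs, each 26×26 mm in cross-section, from z = 0 to the seat underside, each flush with a corner of the seat.

Three stools sit around the table at the −y, +y, −x sides.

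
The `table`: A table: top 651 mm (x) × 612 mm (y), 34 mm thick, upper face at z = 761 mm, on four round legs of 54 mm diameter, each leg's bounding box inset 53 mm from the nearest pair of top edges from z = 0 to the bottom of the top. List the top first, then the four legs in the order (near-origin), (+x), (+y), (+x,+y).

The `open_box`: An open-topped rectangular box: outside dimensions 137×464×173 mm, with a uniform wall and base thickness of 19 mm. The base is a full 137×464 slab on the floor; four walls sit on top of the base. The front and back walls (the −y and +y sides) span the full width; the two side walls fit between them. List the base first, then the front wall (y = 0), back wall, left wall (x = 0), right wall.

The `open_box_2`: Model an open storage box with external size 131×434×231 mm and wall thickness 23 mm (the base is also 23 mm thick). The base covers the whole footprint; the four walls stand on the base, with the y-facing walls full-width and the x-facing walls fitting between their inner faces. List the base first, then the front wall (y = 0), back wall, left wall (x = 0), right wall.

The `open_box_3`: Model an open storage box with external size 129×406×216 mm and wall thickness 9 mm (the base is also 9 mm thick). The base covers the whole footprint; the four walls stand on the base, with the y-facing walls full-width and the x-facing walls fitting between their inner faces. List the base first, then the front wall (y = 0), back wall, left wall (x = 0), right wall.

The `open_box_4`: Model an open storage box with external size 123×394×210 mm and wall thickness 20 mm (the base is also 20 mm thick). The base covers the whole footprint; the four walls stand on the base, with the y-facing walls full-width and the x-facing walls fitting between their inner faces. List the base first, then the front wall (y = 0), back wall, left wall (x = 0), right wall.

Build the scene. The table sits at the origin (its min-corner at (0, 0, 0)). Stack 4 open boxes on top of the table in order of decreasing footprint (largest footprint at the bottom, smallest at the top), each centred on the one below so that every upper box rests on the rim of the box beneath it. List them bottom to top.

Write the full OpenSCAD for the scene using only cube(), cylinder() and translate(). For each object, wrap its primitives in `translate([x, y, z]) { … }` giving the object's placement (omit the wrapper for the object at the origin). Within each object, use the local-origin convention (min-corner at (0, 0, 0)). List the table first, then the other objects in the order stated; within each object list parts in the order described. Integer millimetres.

translate([0, 0, 727]) cube([651, 612, 34]);
translate([80, 80, 0]) cylinder(h = 727, r = 27);
translate([571, 80, 0]) cylinder(h = 727, r = 27);
translate([80, 532, 0]) cylinder(h = 727, r = 27);
translate([571, 532, 0]) cylinder(h = 727, r = 27);
translate([257, 74, 761]) {
  cube([137, 464, 19]);
  translate([0, 0, 19]) cube([137, 19, 154]);
  translate([0, 445, 19]) cube([137, 19, 154]);
  translate([0, 19, 19]) cube([19, 426, 154]);
  translate([118, 19, 19]) cube([19, 426, 154]);
}
translate([260, 89, 934]) {
  cube([131, 434, 23]);
  translate([0, 0, 23]) cube([131, 23, 208]);
  translate([0, 411, 23]) cube([131, 23, 208]);
  translate([0, 23, 23]) cube([23, 388, 208]);
  translate([108, 23, 23]) cube([23, 388, 208]);
}
translate([261, 103, 1165]) {
  cube([129, 406, 9]);
  translate([0, 0, 9]) cube([129, 9, 207]);
  translate([0, 397, 9]) cube([129, 9, 207]);
  translate([0, 9, 9]) cube([9, 388, 207]);
  translate([120, 9, 9]) cube([9, 388, 207]);
}
translate([264, 109, 1381]) {
  cube([123, 394, 20]);
  translate([0, 0, 20]) cube([123, 20, 190]);
  translate([0, 374, 20]) cube([123, 20, 190]);
  translate([0, 20, 20]) cube([20, 354, 190]);
  translate([103, 20, 20]) cube([20, 354, 190]);
}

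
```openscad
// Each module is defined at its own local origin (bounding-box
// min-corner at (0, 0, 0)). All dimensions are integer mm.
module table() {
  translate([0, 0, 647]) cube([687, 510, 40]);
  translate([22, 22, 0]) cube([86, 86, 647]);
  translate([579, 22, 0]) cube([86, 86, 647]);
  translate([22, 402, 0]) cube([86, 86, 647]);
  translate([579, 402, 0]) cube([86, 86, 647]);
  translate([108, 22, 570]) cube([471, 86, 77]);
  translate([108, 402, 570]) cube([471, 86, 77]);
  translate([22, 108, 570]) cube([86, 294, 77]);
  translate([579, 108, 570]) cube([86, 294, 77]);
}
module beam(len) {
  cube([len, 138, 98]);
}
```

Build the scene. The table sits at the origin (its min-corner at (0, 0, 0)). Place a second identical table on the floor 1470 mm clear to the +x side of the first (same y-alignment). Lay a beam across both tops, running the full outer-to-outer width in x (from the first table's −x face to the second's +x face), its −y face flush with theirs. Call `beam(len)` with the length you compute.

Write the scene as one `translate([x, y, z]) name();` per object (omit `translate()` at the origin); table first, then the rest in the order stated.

table();
translate([2157, 0, 0]) table();
translate([0, 0, 687]) beam(2844);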